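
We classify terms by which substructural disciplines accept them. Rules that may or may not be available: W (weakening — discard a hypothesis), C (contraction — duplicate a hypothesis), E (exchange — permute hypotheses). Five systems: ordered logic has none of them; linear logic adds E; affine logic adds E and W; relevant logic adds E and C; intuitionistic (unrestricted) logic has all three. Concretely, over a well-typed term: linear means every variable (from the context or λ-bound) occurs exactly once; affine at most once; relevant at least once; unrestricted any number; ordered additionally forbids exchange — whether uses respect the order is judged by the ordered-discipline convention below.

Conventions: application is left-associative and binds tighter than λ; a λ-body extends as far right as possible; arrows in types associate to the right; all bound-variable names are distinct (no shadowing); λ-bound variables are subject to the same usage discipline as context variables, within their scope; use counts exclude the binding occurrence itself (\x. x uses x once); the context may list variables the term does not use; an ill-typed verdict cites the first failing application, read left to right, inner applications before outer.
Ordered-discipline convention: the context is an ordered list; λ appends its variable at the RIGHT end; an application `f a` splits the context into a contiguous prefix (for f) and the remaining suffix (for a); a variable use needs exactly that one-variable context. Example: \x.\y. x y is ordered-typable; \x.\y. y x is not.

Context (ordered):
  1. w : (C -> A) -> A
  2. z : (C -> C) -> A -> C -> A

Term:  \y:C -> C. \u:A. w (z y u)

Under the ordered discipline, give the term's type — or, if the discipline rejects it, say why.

term : (C -> C) -> A -> A
counts: w: 1×, z: 1×, y [bound]: 1×, u [bound]: 1×
order of uses: w, z, y, u
typing: ✓ — (C -> C) -> A -> A
summary: ordered ✓, linear ✓, affine ✓, relevant ✓, unrestricted ✓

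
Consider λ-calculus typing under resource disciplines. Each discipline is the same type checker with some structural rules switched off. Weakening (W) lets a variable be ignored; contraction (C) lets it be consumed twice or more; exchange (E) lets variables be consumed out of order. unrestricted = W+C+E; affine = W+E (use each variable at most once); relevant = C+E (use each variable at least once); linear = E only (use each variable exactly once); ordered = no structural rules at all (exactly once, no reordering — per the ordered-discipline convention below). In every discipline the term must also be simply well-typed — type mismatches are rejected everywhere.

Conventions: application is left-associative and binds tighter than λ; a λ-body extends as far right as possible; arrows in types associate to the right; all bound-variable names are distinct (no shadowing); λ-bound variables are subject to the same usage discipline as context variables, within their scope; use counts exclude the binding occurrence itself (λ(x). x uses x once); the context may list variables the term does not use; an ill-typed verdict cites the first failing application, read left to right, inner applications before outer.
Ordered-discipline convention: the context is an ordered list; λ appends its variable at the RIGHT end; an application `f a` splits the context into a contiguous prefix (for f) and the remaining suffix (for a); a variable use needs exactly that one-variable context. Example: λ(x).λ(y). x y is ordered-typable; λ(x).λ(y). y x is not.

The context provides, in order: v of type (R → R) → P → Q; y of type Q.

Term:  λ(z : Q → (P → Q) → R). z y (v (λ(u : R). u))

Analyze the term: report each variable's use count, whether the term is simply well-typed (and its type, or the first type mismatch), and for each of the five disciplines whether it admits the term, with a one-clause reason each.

usage: v=1; y=1; z [bound]=1; u [bound]=1
use order (left to right): z, y, v, u
typing: ✓ — (Q → (P → Q) → R) → R
ordered: ✗, no ordered split (uses run z, y, v, u)
linear: ✓, each of v, y, z, u used exactly once
affine: ✓, v, y, z, u: no repeats, contraction unneeded
relevant: ✓, v, y, z, u: all used, weakening unneeded
unrestricted: ✓, typability at (Q → (P → Q) → R) → R is all that's needed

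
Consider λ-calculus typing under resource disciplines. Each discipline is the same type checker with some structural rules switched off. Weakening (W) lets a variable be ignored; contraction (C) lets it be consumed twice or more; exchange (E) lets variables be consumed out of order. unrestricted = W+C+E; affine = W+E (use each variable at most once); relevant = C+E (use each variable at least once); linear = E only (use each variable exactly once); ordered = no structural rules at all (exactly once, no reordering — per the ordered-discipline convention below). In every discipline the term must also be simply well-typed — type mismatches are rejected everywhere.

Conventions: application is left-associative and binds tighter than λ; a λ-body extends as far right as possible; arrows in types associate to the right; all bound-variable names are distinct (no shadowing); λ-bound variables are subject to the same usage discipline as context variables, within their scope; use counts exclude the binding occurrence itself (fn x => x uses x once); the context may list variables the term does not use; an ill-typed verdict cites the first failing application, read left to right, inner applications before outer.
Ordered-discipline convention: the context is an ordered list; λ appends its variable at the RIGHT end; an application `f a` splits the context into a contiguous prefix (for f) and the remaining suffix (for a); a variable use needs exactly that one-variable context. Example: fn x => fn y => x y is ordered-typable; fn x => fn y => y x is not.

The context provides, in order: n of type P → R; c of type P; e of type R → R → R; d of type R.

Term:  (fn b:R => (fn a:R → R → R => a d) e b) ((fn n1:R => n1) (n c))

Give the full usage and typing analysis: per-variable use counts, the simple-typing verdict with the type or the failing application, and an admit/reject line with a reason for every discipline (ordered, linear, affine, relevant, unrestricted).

use counts: n: 1×; c: 1×; e: 1×; d: 1×; b [bound]: 1×; a [bound]: 1×; n1 [bound]: 1×
left-to-right use order: a, d, e, b, n1, n, c
typing: well-typed — term : R
ordered ✗ (needs exchange: uses follow a, d, e, b, n1, n, c)
linear ✓ (n, c, e, d, b, a, n1: one use apiece)
affine ✓ (none of n, c, e, d, b, a, n1 used more than once)
relevant ✓ (n, c, e, d, b, a, n1: all used, weakening unneeded)
unrestricted ✓ (simply typable at R; W, C, E all held)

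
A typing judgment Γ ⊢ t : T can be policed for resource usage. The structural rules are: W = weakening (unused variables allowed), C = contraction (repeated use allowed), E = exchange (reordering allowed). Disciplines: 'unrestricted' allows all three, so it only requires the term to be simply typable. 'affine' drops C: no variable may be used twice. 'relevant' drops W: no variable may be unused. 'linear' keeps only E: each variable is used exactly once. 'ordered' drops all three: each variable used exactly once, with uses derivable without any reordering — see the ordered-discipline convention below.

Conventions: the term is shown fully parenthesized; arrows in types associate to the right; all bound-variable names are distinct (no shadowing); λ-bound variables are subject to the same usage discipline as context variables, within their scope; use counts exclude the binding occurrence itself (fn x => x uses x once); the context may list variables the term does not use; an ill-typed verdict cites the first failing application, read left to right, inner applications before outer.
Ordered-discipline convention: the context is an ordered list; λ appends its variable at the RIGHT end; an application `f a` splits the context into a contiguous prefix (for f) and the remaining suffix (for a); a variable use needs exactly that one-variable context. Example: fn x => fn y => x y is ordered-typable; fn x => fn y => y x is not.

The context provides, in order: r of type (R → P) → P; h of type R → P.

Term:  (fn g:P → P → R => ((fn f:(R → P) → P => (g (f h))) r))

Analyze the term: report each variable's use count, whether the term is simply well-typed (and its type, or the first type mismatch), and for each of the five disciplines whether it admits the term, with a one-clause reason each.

counts: r: 1×, h: 1×, g (bound): 1×, f (bound): 1×
use order (left to right): g, f, h, r
typing: the term checks, with type (P → P → R) → P → R
ordered ✗ (needs exchange: uses follow g, f, h, r)
linear ✓ (single use per variable (r, h, g, f))
affine ✓ (at most one use each (r, h, g, f))
relevant ✓ (every one of r, h, g, f appears)
unrestricted ✓ (well-typed at (P → P → R) → P → R; no restrictions here)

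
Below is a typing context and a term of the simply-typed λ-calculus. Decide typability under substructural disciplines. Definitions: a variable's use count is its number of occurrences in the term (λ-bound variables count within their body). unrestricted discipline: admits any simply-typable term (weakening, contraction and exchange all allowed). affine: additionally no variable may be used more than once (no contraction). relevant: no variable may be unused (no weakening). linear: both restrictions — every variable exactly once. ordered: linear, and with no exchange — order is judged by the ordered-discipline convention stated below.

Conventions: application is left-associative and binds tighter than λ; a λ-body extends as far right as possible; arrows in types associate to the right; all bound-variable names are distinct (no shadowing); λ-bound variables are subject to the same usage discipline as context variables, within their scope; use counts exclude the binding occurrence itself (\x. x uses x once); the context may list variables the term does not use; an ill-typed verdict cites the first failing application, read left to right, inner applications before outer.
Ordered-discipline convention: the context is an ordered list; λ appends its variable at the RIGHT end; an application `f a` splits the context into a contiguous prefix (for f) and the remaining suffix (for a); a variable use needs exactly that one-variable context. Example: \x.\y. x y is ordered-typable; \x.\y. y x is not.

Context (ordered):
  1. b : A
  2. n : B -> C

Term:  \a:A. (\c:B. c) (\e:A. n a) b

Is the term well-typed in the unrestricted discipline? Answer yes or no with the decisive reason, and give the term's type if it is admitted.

no — fails simple typing
variable uses: b ×1, n ×1, a (bound) ×1, c (bound) ×1, e (bound) ×0
use order (left to right): c, n, a, b
typing: ill-typed: a function awaiting B gets A
all disciplines: ordered ✗ · linear ✗ · affine ✗ · relevant ✗ · unrestricted ✗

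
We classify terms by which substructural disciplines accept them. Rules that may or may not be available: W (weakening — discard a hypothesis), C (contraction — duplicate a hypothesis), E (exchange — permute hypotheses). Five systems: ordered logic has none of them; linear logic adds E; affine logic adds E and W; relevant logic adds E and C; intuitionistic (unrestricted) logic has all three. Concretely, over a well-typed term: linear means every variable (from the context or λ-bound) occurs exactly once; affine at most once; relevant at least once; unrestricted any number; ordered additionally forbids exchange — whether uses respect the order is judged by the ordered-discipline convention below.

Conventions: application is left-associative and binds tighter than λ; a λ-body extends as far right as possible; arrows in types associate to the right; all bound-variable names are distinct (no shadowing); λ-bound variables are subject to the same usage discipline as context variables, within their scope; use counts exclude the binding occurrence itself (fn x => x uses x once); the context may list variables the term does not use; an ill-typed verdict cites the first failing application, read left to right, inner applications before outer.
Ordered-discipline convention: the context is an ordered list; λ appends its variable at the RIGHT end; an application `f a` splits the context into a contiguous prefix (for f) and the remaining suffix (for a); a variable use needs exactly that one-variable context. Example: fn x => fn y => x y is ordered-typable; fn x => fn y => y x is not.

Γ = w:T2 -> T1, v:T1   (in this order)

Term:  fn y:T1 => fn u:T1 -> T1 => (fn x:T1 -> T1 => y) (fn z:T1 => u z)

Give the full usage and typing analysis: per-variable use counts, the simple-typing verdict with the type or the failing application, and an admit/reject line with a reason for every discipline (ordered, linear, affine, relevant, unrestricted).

variable uses: w: 0×; v: 0×; y [bound]: 1×; u [bound]: 1×; x [bound]: 0×; z [bound]: 1×
uses in reading order: y, u, z
typing: ✓ — T1 -> (T1 -> T1) -> T1
ordered ✗ (w, v, x left unused)
linear ✗ (w, v, x left unused)
affine ✓ (none of w, v, y, u, x, z used more than once)
relevant ✗ (w, v, x left unused)
unrestricted ✓ (typability at T1 -> (T1 -> T1) -> T1 is all that's needed)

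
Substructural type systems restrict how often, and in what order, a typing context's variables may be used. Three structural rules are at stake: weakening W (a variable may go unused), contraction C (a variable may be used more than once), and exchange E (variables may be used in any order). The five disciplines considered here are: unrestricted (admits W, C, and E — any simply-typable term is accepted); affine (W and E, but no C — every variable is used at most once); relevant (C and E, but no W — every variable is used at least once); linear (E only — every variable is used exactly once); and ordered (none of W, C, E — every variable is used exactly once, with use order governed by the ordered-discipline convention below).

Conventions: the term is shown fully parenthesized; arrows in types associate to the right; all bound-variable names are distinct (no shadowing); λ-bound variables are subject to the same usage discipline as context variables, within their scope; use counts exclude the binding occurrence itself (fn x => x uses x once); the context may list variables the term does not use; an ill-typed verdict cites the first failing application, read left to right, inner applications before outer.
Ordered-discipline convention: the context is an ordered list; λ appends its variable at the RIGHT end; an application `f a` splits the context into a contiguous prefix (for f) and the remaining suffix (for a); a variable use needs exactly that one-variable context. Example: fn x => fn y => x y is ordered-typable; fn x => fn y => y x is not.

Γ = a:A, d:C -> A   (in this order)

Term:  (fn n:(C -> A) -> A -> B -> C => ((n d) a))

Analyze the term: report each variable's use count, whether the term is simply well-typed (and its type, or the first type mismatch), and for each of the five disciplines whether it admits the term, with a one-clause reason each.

counts: a ×1; d ×1; n (λ-bound) ×1
uses in reading order: n, d, a
typing: the term checks, with type ((C -> A) -> A -> B -> C) -> B -> C
ordered: ✗, no ordered split (uses run n, d, a)
linear: ✓, each of a, d, n used exactly once
affine: ✓, none of a, d, n used more than once
relevant: ✓, at least one use each (a, d, n)
unrestricted: ✓, simply typable at ((C -> A) -> A -> B -> C) -> B -> C; W, C, E all held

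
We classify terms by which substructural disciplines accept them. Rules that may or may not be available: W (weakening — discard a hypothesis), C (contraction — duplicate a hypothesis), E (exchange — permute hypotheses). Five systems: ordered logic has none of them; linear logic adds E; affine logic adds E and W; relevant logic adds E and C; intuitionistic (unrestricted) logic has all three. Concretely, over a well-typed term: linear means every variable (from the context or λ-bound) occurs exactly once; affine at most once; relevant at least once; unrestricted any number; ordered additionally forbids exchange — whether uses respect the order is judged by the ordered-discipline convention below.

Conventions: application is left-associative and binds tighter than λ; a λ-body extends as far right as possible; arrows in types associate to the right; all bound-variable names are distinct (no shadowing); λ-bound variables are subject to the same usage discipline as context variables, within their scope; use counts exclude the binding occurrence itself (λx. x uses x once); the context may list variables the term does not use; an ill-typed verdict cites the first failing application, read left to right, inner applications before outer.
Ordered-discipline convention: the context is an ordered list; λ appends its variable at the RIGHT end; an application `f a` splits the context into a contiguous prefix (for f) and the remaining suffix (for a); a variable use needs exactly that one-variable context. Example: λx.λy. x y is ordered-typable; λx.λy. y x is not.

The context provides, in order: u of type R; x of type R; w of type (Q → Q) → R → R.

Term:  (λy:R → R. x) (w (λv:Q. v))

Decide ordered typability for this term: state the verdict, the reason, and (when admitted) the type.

no — unused: u, y — weakening required
counts: u: 0; x: 1; w: 1; y (λ-bound): 0; v (λ-bound): 1
left-to-right use order: x, w, v
typing: well-typed at R
summary: ordered ✗ | linear ✗ | affine ✓ | relevant ✗ | unrestricted ✓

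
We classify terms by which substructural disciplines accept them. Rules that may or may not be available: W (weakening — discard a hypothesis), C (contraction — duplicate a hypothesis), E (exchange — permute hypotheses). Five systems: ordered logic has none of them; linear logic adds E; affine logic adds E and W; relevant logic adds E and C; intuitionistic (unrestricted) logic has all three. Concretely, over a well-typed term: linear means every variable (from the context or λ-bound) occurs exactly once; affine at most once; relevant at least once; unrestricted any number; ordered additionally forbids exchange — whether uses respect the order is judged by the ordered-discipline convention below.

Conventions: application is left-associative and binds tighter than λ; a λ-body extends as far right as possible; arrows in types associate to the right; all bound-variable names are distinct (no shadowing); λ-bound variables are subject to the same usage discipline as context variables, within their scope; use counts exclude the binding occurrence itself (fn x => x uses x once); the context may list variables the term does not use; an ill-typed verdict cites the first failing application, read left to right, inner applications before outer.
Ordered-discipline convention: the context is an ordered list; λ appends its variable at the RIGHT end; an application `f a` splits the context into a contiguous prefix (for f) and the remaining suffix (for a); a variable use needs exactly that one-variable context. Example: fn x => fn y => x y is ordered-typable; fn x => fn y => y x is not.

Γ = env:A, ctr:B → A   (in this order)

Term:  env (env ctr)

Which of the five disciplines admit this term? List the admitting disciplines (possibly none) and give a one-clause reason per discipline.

admitting disciplines: none
counts: env ×2, ctr ×1
use order (left to right): env, env, ctr
typing: ill-typed: can't apply a value of type A
ordered: ✗ — not simply typable
linear: ✗ — fails simple typing
affine: ✗ — a type mismatch blocks all five
relevant: ✗ — the type mismatch rejects it
unrestricted: ✗ — not simply typable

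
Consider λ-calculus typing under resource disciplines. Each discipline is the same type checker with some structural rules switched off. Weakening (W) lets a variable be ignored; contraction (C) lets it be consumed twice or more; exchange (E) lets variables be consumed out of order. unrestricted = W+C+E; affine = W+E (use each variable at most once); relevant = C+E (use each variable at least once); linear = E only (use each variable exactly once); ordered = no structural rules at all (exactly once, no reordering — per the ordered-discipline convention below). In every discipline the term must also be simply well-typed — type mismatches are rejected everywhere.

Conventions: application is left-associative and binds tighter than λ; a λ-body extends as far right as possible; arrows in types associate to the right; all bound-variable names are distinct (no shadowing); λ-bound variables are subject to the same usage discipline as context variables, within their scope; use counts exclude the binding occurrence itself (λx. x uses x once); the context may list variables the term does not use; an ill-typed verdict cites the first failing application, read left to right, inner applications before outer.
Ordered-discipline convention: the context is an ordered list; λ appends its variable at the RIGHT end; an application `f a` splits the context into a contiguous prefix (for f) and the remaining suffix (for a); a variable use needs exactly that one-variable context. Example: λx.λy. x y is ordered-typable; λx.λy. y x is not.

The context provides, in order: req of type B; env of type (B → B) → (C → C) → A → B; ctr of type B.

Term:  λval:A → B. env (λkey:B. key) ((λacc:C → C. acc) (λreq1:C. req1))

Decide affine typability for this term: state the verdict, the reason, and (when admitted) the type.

yes — no duplicate uses among req, env, ctr, val, key, acc, req1; term : (A → B) → A → B
variable uses: req=0; env=1; ctr=0; val (bound)=0; key (bound)=1; acc (bound)=1; req1 (bound)=1
left-to-right use order: env, key, acc, req1
typing: the term checks, with type (A → B) → A → B
summary: ordered ✗ · linear ✗ · affine ✓ · relevant ✗ · unrestricted ✓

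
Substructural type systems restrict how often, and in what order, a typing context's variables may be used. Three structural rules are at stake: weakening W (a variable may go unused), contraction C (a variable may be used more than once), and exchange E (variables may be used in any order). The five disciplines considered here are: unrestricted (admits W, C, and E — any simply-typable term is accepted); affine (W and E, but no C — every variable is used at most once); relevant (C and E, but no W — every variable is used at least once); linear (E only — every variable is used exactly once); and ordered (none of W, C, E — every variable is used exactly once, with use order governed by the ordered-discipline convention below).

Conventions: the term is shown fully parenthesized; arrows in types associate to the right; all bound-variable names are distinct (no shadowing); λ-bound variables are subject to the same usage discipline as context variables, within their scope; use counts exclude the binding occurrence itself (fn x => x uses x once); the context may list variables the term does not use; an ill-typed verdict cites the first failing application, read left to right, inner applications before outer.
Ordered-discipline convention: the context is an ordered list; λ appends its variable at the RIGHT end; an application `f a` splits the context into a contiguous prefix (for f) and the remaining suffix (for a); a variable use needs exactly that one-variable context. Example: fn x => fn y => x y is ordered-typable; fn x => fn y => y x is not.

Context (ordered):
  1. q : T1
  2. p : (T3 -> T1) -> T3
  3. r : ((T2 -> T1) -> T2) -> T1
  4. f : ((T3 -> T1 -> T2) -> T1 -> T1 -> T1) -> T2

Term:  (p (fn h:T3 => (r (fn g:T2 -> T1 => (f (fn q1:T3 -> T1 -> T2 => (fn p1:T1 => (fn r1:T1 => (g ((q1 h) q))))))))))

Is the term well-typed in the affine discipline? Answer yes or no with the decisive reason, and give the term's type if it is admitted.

yes — at most one use each (q, p, r, f, h, g, q1, p1, r1); term : T3
usage: q: 1, p: 1, r: 1, f: 1, h (λ-bound): 1, g (λ-bound): 1, q1 (λ-bound): 1, p1 (λ-bound): 0, r1 (λ-bound): 0
uses in reading order: p, r, f, g, q1, h, q
typing: the term checks, with type T3
all disciplines: ordered ✗ · linear ✗ · affine ✓ · relevant ✗ · unrestricted ✓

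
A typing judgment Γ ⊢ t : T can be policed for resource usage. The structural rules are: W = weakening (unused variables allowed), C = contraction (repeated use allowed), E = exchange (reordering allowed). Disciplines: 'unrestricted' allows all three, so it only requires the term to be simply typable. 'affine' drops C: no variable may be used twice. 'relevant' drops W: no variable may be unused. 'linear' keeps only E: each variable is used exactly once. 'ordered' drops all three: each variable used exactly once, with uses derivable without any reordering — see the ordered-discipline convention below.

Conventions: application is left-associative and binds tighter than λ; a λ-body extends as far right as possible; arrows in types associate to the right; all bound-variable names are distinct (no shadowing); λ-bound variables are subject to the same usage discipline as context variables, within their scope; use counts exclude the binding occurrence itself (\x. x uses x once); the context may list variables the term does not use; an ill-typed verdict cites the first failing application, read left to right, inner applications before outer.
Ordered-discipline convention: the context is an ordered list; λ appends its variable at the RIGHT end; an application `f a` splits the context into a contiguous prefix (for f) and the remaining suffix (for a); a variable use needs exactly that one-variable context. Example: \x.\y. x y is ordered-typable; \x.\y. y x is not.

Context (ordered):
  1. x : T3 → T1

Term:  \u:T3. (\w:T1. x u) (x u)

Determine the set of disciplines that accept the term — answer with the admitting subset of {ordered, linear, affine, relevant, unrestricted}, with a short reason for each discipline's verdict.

accepted by: unrestricted
use counts: x ×2; u [bound] ×2; w [bound] ×0
uses in reading order: x, u, x, u
typing: ✓ — T3 → T1
ordered ✗ (uses contraction: x ×2, u ×2; w left unused)
linear ✗ (uses contraction: x ×2, u ×2; w left unused)
affine ✗ (uses contraction: x ×2, u ×2)
relevant ✗ (w left unused)
unrestricted ✓ (well-typed at T3 → T1; no restrictions here)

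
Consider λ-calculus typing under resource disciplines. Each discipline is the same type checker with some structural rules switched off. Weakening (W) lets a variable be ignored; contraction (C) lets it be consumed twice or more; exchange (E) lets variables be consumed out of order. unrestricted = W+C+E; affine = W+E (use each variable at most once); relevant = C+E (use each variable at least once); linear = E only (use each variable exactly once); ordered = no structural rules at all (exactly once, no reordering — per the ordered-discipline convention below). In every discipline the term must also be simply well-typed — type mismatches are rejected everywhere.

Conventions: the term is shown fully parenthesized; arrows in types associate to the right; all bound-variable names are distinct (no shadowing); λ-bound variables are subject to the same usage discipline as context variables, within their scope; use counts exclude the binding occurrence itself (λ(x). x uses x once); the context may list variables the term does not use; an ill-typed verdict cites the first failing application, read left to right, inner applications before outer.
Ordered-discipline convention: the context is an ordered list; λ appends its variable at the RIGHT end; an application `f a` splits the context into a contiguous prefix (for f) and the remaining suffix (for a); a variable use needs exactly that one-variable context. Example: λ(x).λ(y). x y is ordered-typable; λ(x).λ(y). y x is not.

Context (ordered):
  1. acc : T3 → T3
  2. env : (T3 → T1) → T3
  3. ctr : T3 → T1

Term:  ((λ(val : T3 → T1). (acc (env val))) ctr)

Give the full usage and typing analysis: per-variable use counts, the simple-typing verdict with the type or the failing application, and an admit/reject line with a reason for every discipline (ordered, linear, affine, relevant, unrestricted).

variable uses: acc=1; env=1; ctr=1; val [bound]=1
use order (left to right): acc, env, val, ctr
typing: well-typed — term : T3
ordered: ✓, acc, env, ctr, val once each; derivable with no W/C/E
linear: ✓, each of acc, env, ctr, val used exactly once
affine: ✓, none of acc, env, ctr, val used more than once
relevant: ✓, acc, env, ctr, val: all used, weakening unneeded
unrestricted: ✓, well-typed at T3; no restrictions here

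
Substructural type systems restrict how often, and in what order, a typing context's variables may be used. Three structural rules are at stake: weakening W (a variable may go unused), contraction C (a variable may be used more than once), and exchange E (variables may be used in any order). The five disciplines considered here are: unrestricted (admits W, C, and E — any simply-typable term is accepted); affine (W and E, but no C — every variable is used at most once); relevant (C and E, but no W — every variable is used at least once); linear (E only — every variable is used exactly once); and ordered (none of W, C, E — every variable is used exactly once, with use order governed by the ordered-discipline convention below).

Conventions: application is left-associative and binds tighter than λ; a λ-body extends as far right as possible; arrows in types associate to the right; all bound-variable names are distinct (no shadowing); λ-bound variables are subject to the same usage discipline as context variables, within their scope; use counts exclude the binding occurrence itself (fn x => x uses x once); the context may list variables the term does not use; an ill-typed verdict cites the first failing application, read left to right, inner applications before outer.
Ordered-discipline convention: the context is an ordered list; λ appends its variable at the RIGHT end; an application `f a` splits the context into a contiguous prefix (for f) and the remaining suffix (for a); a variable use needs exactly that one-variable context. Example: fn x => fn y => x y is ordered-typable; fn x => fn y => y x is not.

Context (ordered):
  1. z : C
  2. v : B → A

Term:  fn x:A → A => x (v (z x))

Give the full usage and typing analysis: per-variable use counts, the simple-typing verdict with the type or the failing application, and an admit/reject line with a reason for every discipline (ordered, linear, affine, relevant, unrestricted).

counts: z: 1×, v: 1×, x (λ-bound): 2×
use order (left to right): x, v, z, x
typing: ill-typed: can't apply a value of type C
ordered ✗ (the type mismatch rejects it)
linear ✗ (not simply typable)
affine ✗ (fails simple typing)
relevant ✗ (a type mismatch blocks all five)
unrestricted ✗ (the type mismatch rejects it)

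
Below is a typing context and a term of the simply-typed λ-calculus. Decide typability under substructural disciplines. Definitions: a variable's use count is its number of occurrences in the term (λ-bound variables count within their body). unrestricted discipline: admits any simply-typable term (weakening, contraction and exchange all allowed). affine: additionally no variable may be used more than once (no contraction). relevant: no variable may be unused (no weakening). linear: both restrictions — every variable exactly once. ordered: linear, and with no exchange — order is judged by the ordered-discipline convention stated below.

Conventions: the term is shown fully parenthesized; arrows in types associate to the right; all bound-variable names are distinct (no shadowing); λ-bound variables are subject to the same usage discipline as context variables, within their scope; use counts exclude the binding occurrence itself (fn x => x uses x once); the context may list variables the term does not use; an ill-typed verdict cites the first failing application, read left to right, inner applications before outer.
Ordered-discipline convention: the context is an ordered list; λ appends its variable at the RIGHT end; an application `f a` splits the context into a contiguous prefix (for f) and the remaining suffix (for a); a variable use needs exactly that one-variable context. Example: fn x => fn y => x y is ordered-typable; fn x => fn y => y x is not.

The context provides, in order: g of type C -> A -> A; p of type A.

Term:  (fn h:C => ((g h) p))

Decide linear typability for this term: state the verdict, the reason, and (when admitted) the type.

yes — g, p, h: one use apiece; term : C -> A
counts: g=1, p=1, h (λ-bound)=1
left-to-right use order: g, h, p
typing: well-typed — term : C -> A
across the five disciplines: ordered ✗; linear ✓; affine ✓; relevant ✓; unrestricted ✓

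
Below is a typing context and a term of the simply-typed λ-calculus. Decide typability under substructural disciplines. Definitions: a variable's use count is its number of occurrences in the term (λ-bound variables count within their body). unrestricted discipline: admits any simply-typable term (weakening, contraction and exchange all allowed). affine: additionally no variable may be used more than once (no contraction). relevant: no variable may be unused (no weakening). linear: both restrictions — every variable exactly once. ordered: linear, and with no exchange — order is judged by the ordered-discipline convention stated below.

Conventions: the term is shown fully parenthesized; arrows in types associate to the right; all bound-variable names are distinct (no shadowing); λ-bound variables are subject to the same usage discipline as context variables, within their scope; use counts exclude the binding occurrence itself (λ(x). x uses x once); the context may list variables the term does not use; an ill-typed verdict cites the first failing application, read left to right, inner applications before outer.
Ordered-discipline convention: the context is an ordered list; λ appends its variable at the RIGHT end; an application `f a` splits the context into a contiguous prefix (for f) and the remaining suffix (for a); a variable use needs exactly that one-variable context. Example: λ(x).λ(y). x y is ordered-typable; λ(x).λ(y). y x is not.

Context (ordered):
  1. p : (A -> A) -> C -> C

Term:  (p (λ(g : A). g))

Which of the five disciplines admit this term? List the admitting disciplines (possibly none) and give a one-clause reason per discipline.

admitted by: ordered, linear, affine, relevant, unrestricted
usage: p: 1×; g [bound]: 1×
left-to-right use order: p, g
typing: well-typed — term : C -> C
ordered: ✓ — p, g once each; derivable with no W/C/E
linear: ✓ — each of p, g used exactly once
affine: ✓ — at most one use each (p, g)
relevant: ✓ — every one of p, g appears
unrestricted: ✓ — typability at C -> C is all that's needed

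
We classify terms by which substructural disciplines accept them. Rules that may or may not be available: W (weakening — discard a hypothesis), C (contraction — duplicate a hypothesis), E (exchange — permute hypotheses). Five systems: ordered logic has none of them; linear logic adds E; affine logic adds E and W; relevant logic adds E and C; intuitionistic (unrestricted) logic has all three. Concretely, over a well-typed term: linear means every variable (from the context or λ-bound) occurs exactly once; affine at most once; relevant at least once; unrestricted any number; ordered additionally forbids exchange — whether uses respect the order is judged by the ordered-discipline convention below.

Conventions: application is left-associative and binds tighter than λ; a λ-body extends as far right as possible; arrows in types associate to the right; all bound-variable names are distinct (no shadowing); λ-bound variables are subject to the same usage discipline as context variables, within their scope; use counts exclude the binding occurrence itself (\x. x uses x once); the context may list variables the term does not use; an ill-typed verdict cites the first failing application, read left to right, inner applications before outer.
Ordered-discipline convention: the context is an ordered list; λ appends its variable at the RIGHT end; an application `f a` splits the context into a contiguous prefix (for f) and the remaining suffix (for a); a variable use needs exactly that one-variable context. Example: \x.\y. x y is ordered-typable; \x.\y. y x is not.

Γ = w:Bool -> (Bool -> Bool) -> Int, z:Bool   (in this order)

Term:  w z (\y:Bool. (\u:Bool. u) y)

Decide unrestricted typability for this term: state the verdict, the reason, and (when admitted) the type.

yes — typability at Int is all that's needed; term : Int
use counts: w ×1, z ×1, y (λ-bound) ×1, u (λ-bound) ×1
use order (left to right): w, z, u, y
typing: well-typed at Int
across the five disciplines: ordered ✓ · linear ✓ · affine ✓ · relevant ✓ · unrestricted ✓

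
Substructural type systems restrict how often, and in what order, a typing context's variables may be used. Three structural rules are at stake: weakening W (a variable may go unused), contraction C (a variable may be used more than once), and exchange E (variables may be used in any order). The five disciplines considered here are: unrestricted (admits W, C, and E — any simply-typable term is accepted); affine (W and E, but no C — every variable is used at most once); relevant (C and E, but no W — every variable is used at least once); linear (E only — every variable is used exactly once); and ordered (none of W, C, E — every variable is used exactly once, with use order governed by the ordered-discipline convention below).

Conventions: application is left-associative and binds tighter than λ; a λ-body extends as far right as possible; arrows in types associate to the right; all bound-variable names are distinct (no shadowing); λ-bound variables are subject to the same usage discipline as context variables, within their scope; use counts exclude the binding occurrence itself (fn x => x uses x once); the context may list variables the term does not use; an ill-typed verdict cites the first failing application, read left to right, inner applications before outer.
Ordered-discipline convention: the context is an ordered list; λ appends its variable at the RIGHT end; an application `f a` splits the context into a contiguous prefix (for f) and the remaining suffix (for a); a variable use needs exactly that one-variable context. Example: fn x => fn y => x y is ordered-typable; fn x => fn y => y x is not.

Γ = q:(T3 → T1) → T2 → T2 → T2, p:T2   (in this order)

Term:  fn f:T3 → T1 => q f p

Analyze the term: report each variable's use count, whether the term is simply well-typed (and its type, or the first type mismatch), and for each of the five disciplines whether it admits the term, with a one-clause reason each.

use counts: q=1, p=1, f (λ-bound)=1
order of uses: q, f, p
typing: well-typed at (T3 → T1) → T2 → T2
ordered: ✗, use order q, f, p needs exchange
linear: ✓, exactly-once usage across q, p, f
affine: ✓, no duplicate uses among q, p, f
relevant: ✓, every one of q, p, f appears
unrestricted: ✓, type-checks ((T3 → T1) → T2 → T2) and nothing is barred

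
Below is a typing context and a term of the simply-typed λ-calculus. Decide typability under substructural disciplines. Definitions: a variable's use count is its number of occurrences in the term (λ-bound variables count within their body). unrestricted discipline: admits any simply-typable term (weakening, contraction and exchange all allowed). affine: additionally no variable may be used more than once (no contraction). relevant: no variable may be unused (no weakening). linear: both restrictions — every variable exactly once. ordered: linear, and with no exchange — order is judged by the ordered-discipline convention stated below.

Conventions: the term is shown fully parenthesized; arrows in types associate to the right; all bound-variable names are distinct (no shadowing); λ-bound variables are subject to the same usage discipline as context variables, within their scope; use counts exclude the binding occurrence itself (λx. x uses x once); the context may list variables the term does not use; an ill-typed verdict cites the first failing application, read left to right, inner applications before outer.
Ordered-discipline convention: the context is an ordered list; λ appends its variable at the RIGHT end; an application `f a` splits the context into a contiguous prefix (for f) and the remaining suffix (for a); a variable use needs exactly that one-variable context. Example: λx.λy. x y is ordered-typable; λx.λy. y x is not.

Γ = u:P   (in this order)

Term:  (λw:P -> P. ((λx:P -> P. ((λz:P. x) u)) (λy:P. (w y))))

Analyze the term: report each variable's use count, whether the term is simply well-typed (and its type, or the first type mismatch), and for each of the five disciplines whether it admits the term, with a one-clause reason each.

use counts: u=1, w (bound)=1, x (bound)=1, z (bound)=0, y (bound)=1
order of uses: x, u, w, y
typing: well-typed — term : (P -> P) -> P -> P
ordered ✗ (needs weakening: z unused)
linear ✗ (needs weakening: z unused)
affine ✓ (no duplicate uses among u, w, x, z, y)
relevant ✗ (needs weakening: z unused)
unrestricted ✓ (typability at (P -> P) -> P -> P is all that's needed)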